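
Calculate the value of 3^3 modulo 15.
3 = 2 + 1 (binary 11). Repeated squaring mod 15: 3^1 ≡ 3; 3^2 ≡ 3² = 9 ≡ 9. Multiply: 3^3 = 3^2 × 3^1 ≡ 9 × 3 (mod 15): 9 × 3 = 27 ≡ 12. So 3^3 ≡ 12 (mod 15).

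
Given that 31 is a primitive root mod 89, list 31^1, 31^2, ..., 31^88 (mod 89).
g^1, g^2, ..., g^{88} mod 89: {31, 71, 65, 57, 76, 42, 56, 45, 60, 80, 77, 73, 38, 21, 28, 67, 30, 40, 83, 81, 19, 55, 14, 78, 15, 20, 86, 85, 54, 72, 7, 39, 52, 10, 43, 87, 27, 36, 48, 64, 26, 5, 66, 88, 58, 18, 24, 32, 13, 47, 33, 44, 29, 9, 12, 16, 51, 68, 61, 22, 59, 49, 6, 8, 70, 34, 75, 11, 74, 69, 3, 4, 35, 17, 82, 50, 37, 79, 46, 2, 62, 53, 41, 25, 63, 84, 23, 1}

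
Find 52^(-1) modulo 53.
52

Using Extended Euclidean Algorithm:
gcd(52, 53) = 1
Bezout coefficients: 52 × -1 + 53 × 1 = 1
So 52 × -1 ≡ 1 (mod 53)
The inverse is -1 mod 53 = 52
Verification: 52 × 52 = 2704 = 51 × 53 + 1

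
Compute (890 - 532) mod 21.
1

(890 - 532) = 358
358 mod 21 = 1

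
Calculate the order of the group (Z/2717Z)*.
2160

Prime factorization: 2717 = 11 × 13 × 19
Using the formula φ(n) = n × Π(1 - 1/p) for each prime factor p:
φ(2717) = 2717 × (1 - 1/11) × (1 - 1/13) × (1 - 1/19)
φ(2717) = 2160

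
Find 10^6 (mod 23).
6 = 4 + 2 (binary 110). Repeated squaring mod 23: 10^1 ≡ 10; 10^2 ≡ 10² = 100 ≡ 8; 10^4 ≡ 8² = 64 ≡ 18. Multiply: 10^6 = 10^4 × 10^2 ≡ 18 × 8 (mod 23): 18 × 8 = 144 ≡ 6. So 10^6 ≡ 6 (mod 23).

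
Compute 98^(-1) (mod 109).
99

Using Extended Euclidean Algorithm:
gcd(98, 109) = 1
Bezout coefficients: 98 × -10 + 109 × 9 = 1
So 98 × -10 ≡ 1 (mod 109)
The inverse is -10 mod 109 = 99
Verification: 98 × 99 = 9702 = 89 × 109 + 1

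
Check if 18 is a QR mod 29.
By Euler's criterion: 18^{14} ≡ 28 (mod 29). Since this equals -1 (≡ 28), 18 is not a QR.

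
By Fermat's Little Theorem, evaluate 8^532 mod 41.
By Fermat: 8^{40} ≡ 1 (mod 41). 532 ≡ 12 (mod 40). So 8^{532} ≡ 8^{12} ≡ 18 (mod 41)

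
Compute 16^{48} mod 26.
14

Using successive squaring:
Binary expansion of 48: 110000
Powers of 16 mod 26 (each is the square of the previous):
  16^1 ≡ 16 (mod 26)
  16^2 ≡ 16² = 256 ≡ 22 (mod 26)
  16^4 ≡ 22² = 484 ≡ 16 (mod 26)
  16^8 ≡ 16² = 256 ≡ 22 (mod 26)
  16^16 ≡ 22² = 484 ≡ 16 (mod 26)
  16^32 ≡ 16² = 256 ≡ 22 (mod 26)
48 = 32 + 16, so 16^48 = 16^32 × 16^16 ≡ 22 × 16 (mod 26)
Multiplying step by step:
  22 × 16 = 352 ≡ 14 (mod 26)
Result: 16^48 ≡ 14 (mod 26)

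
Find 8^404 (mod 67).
Using Fermat: 8^{66} ≡ 1 (mod 67). 404 ≡ 8 (mod 66). So 8^{404} ≡ 8^{8} ≡ 14 (mod 67)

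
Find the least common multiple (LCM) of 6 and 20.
60

First find GCD(6, 20) using the Euclidean algorithm:
6 = 0 × 20 + 6
20 = 3 × 6 + 2
6 = 3 × 2 + 0
GCD(6, 20) = 2

LCM formula: LCM(a, b) = (a × b) / GCD(a, b)
LCM(6, 20) = (6 × 20) / 2
LCM(6, 20) = 120 / 2
LCM(6, 20) = 60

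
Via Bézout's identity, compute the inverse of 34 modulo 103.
Extended GCD: 34(-3) + 103(1) = 1. So 34^(-1) ≡ 100 ≡ 100 (mod 103). Verify: 34 × 100 = 3400 ≡ 1 (mod 103)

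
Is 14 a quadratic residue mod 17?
By Euler's criterion: 14^{8} ≡ 16 (mod 17). Since this equals -1 (≡ 16), 14 is not a QR.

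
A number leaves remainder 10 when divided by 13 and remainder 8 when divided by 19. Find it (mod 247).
M = 13 × 19 = 247. M₁ = 19, y₁ ≡ 11 (mod 13). M₂ = 13, y₂ ≡ 3 (mod 19). y = 10×19×11 + 8×13×3 ≡ 179 (mod 247)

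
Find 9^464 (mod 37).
Using Fermat: 9^{36} ≡ 1 (mod 37). 464 ≡ 32 (mod 36). So 9^{464} ≡ 9^{32} ≡ 34 (mod 37)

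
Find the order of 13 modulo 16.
Powers of 13 mod 16: 13^1≡13, 13^2≡9, 13^3≡5, 13^4≡1. Order = 4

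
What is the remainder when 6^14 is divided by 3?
Using repeated squaring. 6 ≡ 0 (mod 3). 14 = 8 + 4 + 2 (binary 1110). Repeated squaring mod 3: 0^1 ≡ 0; 0^2 ≡ 0² = 0 ≡ 0; 0^4 ≡ 0² = 0 ≡ 0; 0^8 ≡ 0² = 0 ≡ 0. Multiply: 6^14 ≡ 0^8 × 0^4 × 0^2 ≡ 0 × 0 × 0 (mod 3): 0 × 0 = 0 ≡ 0; 0 × 0 = 0 ≡ 0. So 6^14 ≡ 0 (mod 3).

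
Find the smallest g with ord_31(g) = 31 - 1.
p - 1 = 30 has prime divisors 2, 3, 5. h is a primitive root mod 31 iff h^(30/q) ≢ 1 (mod 31) for each such q.
h = 2: 2^15 ≡ 1, 2^10 ≡ 1, 2^6 ≡ 2 (mod 31); 2^15 ≡ 1, so not a primitive root.
h = 3: 3^15 ≡ 30, 3^10 ≡ 25, 3^6 ≡ 16 (mod 31); none is 1, so 3 has order 30 and is a primitive root.
The smallest primitive root mod 31 is g = 3.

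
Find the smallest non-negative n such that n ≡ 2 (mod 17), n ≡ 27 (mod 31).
461

Using the Chinese Remainder Theorem:
M = product of moduli = 527
For equation 1: M_1 = 31, 31 ≡ 14 (mod 17), inverse of 31 mod 17 is 11 (check: 14 × 11 = 154 ≡ 1 (mod 17))
For equation 2: M_2 = 17, 17 ≡ 17 (mod 31), inverse of 17 mod 31 is 11 (check: 17 × 11 = 187 ≡ 1 (mod 31))
Combine: n ≡ Σ r_i×M_i×(M_i⁻¹ mod m_i) = 2×31×11 + 27×17×11 = 682 + 5049 = 5731
5731 mod 527 = 461
n ≡ 461 (mod 527)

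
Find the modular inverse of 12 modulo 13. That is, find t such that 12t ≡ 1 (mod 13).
12

Using Extended Euclidean Algorithm:
gcd(12, 13) = 1
Bezout coefficients: 12 × -1 + 13 × 1 = 1
So 12 × -1 ≡ 1 (mod 13)
The inverse is -1 mod 13 = 12
Verification: 12 × 12 = 144 = 11 × 13 + 1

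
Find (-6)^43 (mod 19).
Using Fermat: (-6)^{18} ≡ 1 (mod 19). 43 ≡ 7 (mod 18). So (-6)^{43} ≡ (-6)^{7} ≡ 10 (mod 19)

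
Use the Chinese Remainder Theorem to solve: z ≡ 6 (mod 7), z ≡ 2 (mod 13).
M = 7 × 13 = 91. M₁ = 13, y₁ ≡ 6 (mod 7). M₂ = 7, y₂ ≡ 2 (mod 13). z = 6×13×6 + 2×7×2 ≡ 41 (mod 91)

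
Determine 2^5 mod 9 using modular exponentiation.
5 = 4 + 1 (binary 101). Repeated squaring mod 9: 2^1 ≡ 2; 2^2 ≡ 2² = 4 ≡ 4; 2^4 ≡ 4² = 16 ≡ 7. Multiply: 2^5 = 2^4 × 2^1 ≡ 7 × 2 (mod 9): 7 × 2 = 14 ≡ 5. So 2^5 ≡ 5 (mod 9).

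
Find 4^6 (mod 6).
6 = 4 + 2 (binary 110). Repeated squaring mod 6: 4^1 ≡ 4; 4^2 ≡ 4² = 16 ≡ 4; 4^4 ≡ 4² = 16 ≡ 4. Multiply: 4^6 = 4^4 × 4^2 ≡ 4 × 4 (mod 6): 4 × 4 = 16 ≡ 4. So 4^6 ≡ 4 (mod 6).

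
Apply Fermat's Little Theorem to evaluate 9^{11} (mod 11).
9

By Fermat's Little Theorem, a^(p-1) ≡ 1 (mod p) for prime p and gcd(a, p) = 1
Here p = 11, so 9^10 ≡ 1 (mod 11)
We can reduce the exponent: 11 mod 10 = 1
So 9^11 ≡ 9^1 (mod 11)
Computing: 9^1 mod 11 = 9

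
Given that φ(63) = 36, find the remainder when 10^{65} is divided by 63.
By Euler: 10^{36} ≡ 1 (mod 63) since gcd(10, 63) = 1. 65 = 1×36 + 29. So 10^{65} ≡ 10^{29} ≡ 19 (mod 63)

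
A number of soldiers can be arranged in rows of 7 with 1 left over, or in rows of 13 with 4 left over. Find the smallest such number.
M = 7 × 13 = 91. M₁ = 13, y₁ ≡ 6 (mod 7). M₂ = 7, y₂ ≡ 2 (mod 13). x = 1×13×6 + 4×7×2 ≡ 43 (mod 91). The smallest positive such number is 43.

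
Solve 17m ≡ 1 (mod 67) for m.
17^(-1) ≡ 4 (mod 67). Verification: 17 × 4 = 68 ≡ 1 (mod 67)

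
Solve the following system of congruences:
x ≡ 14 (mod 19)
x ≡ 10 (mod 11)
109

Using the Chinese Remainder Theorem:
M = product of moduli = 209
For equation 1: M_1 = 11, 11 ≡ 11 (mod 19), inverse of 11 mod 19 is 7 (check: 11 × 7 = 77 ≡ 1 (mod 19))
For equation 2: M_2 = 19, 19 ≡ 8 (mod 11), inverse of 19 mod 11 is 7 (check: 8 × 7 = 56 ≡ 1 (mod 11))
Combine: x ≡ Σ r_i×M_i×(M_i⁻¹ mod m_i) = 14×11×7 + 10×19×7 = 1078 + 1330 = 2408
2408 mod 209 = 109
x ≡ 109 (mod 209)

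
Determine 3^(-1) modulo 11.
3^(-1) ≡ 4 (mod 11). Verification: 3 × 4 = 12 ≡ 1 (mod 11)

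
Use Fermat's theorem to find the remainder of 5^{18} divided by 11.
4

By Fermat's Little Theorem, a^(p-1) ≡ 1 (mod p) for prime p and gcd(a, p) = 1
Here p = 11, so 5^10 ≡ 1 (mod 11)
We can reduce the exponent: 18 mod 10 = 8
So 5^18 ≡ 5^8 (mod 11)
Computing: 5^8 mod 11 = 4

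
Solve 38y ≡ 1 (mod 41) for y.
38^(-1) ≡ 27 (mod 41). Verification: 38 × 27 = 1026 ≡ 1 (mod 41)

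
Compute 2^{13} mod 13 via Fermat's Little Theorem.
2

By Fermat's Little Theorem, a^(p-1) ≡ 1 (mod p) for prime p and gcd(a, p) = 1
Here p = 13, so 2^12 ≡ 1 (mod 13)
We can reduce the exponent: 13 mod 12 = 1
So 2^13 ≡ 2^1 (mod 13)
Computing: 2^1 mod 13 = 2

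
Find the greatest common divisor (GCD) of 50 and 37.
1

Using the Euclidean algorithm:
50 = 1 × 37 + 13
37 = 2 × 13 + 11
13 = 1 × 11 + 2
11 = 5 × 2 + 1
2 = 2 × 1 + 0

GCD(50, 37) = 1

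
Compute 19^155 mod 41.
Using Fermat: 19^{40} ≡ 1 (mod 41). 155 ≡ 35 (mod 40). So 19^{155} ≡ 19^{35} ≡ 38 (mod 41)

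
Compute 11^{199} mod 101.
46

Using successive squaring:
Binary expansion of 199: 11000111
Powers of 11 mod 101 (each is the square of the previous):
  11^1 ≡ 11 (mod 101)
  11^2 ≡ 11² = 121 ≡ 20 (mod 101)
  11^4 ≡ 20² = 400 ≡ 97 (mod 101)
  11^8 ≡ 97² = 9409 ≡ 16 (mod 101)
  11^16 ≡ 16² = 256 ≡ 54 (mod 101)
  11^32 ≡ 54² = 2916 ≡ 88 (mod 101)
  11^64 ≡ 88² = 7744 ≡ 68 (mod 101)
  11^128 ≡ 68² = 4624 ≡ 79 (mod 101)
199 = 128 + 64 + 4 + 2 + 1, so 11^199 = 11^128 × 11^64 × 11^4 × 11^2 × 11^1 ≡ 79 × 68 × 97 × 20 × 11 (mod 101)
Multiplying step by step:
  79 × 68 = 5372 ≡ 19 (mod 101)
  19 × 97 = 1843 ≡ 25 (mod 101)
  25 × 20 = 500 ≡ 96 (mod 101)
  96 × 11 = 1056 ≡ 46 (mod 101)
Result: 11^199 ≡ 46 (mod 101)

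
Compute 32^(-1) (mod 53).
5

Using Extended Euclidean Algorithm:
gcd(32, 53) = 1
Bezout coefficients: 32 × 5 + 53 × -3 = 1
So 32 × 5 ≡ 1 (mod 53)
The inverse is 5 mod 53 = 5
Verification: 32 × 5 = 160 = 3 × 53 + 1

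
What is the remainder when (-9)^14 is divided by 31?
Using repeated squaring. (-9) ≡ 22 (mod 31). 14 = 8 + 4 + 2 (binary 1110). Repeated squaring mod 31: 22^1 ≡ 22; 22^2 ≡ 22² = 484 ≡ 19; 22^4 ≡ 19² = 361 ≡ 20; 22^8 ≡ 20² = 400 ≡ 28. Multiply: (-9)^14 ≡ 22^8 × 22^4 × 22^2 ≡ 28 × 20 × 19 (mod 31): 28 × 20 = 560 ≡ 2; 2 × 19 = 38 ≡ 7. So (-9)^14 ≡ 7 (mod 31).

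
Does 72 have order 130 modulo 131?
p - 1 = 130 has prime divisors 2, 5, 13. Check 72^(130/q) mod 131 for each: 72^(130/2) = 72^65 ≡ 130, 72^(130/5) = 72^26 ≡ 58, 72^(130/13) = 72^10 ≡ 84 (mod 131). None of these is 1, so 72 has order 130 = φ(131), so it is a primitive root mod 131.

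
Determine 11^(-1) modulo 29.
11^(-1) ≡ 8 (mod 29). Verification: 11 × 8 = 88 ≡ 1 (mod 29)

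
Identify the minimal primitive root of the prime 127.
p - 1 = 126 has prime divisors 2, 3, 7. h is a primitive root mod 127 iff h^(126/q) ≢ 1 (mod 127) for each such q.
h = 2: 2^63 ≡ 1, 2^42 ≡ 1, 2^18 ≡ 16 (mod 127); 2^63 ≡ 1, so not a primitive root.
h = 3: 3^63 ≡ 126, 3^42 ≡ 107, 3^18 ≡ 4 (mod 127); none is 1, so 3 has order 126 and is a primitive root.
The smallest primitive root mod 127 is g = 3.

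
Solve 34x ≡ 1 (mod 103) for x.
100

Using Extended Euclidean Algorithm:
gcd(34, 103) = 1
Bezout coefficients: 34 × -3 + 103 × 1 = 1
So 34 × -3 ≡ 1 (mod 103)
The inverse is -3 mod 103 = 100
Verification: 34 × 100 = 3400 = 33 × 103 + 1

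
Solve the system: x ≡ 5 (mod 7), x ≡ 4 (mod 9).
M = 7 × 9 = 63. M₁ = 9, y₁ ≡ 4 (mod 7). M₂ = 7, y₂ ≡ 4 (mod 9). x = 5×9×4 + 4×7×4 ≡ 40 (mod 63)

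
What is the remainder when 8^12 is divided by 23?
Using repeated squaring. 12 = 8 + 4 (binary 1100). Repeated squaring mod 23: 8^1 ≡ 8; 8^2 ≡ 8² = 64 ≡ 18; 8^4 ≡ 18² = 324 ≡ 2; 8^8 ≡ 2² = 4 ≡ 4. Multiply: 8^12 = 8^8 × 8^4 ≡ 4 × 2 (mod 23): 4 × 2 = 8 ≡ 8. So 8^12 ≡ 8 (mod 23).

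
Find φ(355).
280

Prime factorization: 355 = 5 × 71
Using the formula φ(n) = n × Π(1 - 1/p) for each prime factor p:
φ(355) = 355 × (1 - 1/5) × (1 - 1/71)
φ(355) = 280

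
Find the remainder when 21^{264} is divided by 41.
By Fermat: 21^{40} ≡ 1 (mod 41). 264 = 6×40 + 24. So 21^{264} ≡ 21^{24} ≡ 18 (mod 41)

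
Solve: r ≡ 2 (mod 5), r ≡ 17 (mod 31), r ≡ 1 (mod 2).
M = 5 × 31 × 2 = 310. M₁ = 62, y₁ ≡ 3 (mod 5). M₂ = 10, y₂ ≡ 28 (mod 31). M₃ = 155, y₃ ≡ 1 (mod 2). r = 2×62×3 + 17×10×28 + 1×155×1 ≡ 17 (mod 310)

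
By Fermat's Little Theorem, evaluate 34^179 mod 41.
By Fermat: 34^{40} ≡ 1 (mod 41). 179 = 4×40 + 19. So 34^{179} ≡ 34^{19} ≡ 6 (mod 41)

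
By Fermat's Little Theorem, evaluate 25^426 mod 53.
By Fermat: 25^{52} ≡ 1 (mod 53). 426 = 8×52 + 10. So 25^{426} ≡ 25^{10} ≡ 16 (mod 53)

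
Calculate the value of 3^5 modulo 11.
5 = 4 + 1 (binary 101). Repeated squaring mod 11: 3^1 ≡ 3; 3^2 ≡ 3² = 9 ≡ 9; 3^4 ≡ 9² = 81 ≡ 4. Multiply: 3^5 = 3^4 × 3^1 ≡ 4 × 3 (mod 11): 4 × 3 = 12 ≡ 1. So 3^5 ≡ 1 (mod 11).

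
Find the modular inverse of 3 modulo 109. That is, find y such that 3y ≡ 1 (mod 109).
73

Using Extended Euclidean Algorithm:
gcd(3, 109) = 1
Bezout coefficients: 3 × -36 + 109 × 1 = 1
So 3 × -36 ≡ 1 (mod 109)
The inverse is -36 mod 109 = 73
Verification: 3 × 73 = 219 = 2 × 109 + 1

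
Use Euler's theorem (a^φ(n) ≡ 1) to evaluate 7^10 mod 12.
By Euler: 7^{4} ≡ 1 (mod 12) since gcd(7, 12) = 1. 10 = 2×4 + 2. So 7^{10} ≡ 7^{2} ≡ 1 (mod 12)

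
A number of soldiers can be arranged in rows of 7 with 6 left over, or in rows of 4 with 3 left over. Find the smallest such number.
M = 7 × 4 = 28. M₁ = 4, y₁ ≡ 2 (mod 7). M₂ = 7, y₂ ≡ 3 (mod 4). t = 6×4×2 + 3×7×3 ≡ 27 (mod 28). The smallest positive such number is 27.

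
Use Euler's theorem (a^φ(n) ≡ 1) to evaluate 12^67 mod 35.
By Euler: 12^{24} ≡ 1 (mod 35) since gcd(12, 35) = 1. 67 = 2×24 + 19. So 12^{67} ≡ 12^{19} ≡ 33 (mod 35)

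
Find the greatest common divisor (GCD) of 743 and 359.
1

Using the Euclidean algorithm:
743 = 2 × 359 + 25
359 = 14 × 25 + 9
25 = 2 × 9 + 7
9 = 1 × 7 + 2
7 = 3 × 2 + 1
2 = 2 × 1 + 0

GCD(743, 359) = 1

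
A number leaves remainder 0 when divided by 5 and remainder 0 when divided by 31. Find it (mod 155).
M = 5 × 31 = 155. M₁ = 31, y₁ ≡ 1 (mod 5). M₂ = 5, y₂ ≡ 25 (mod 31). t = 0×31×1 + 0×5×25 ≡ 0 (mod 155)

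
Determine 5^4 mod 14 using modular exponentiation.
4 = 4 (binary 100). Repeated squaring mod 14: 5^1 ≡ 5; 5^2 ≡ 5² = 25 ≡ 11; 5^4 ≡ 11² = 121 ≡ 9. So 5^4 ≡ 9 (mod 14).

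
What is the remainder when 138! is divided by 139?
By Wilson's theorem, (138)! ≡ -1 ≡ 138 (mod 139)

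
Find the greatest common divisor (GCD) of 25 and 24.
1

Using the Euclidean algorithm:
25 = 1 × 24 + 1
24 = 24 × 1 + 0

GCD(25, 24) = 1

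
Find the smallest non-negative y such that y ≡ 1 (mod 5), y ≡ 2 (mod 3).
11

Using the Chinese Remainder Theorem:
M = product of moduli = 15
For equation 1: M_1 = 3, 3 ≡ 3 (mod 5), inverse of 3 mod 5 is 2 (check: 3 × 2 = 6 ≡ 1 (mod 5))
For equation 2: M_2 = 5, 5 ≡ 2 (mod 3), inverse of 5 mod 3 is 2 (check: 2 × 2 = 4 ≡ 1 (mod 3))
Combine: y ≡ Σ r_i×M_i×(M_i⁻¹ mod m_i) = 1×3×2 + 2×5×2 = 6 + 20 = 26
26 mod 15 = 11
y ≡ 11 (mod 15)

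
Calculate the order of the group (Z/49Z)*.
42

Prime factorization: 49 = 7^2
Using the formula φ(n) = n × Π(1 - 1/p) for each prime factor p:
φ(49) = 49 × (1 - 1/7)
φ(49) = 42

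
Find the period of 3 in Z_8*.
Powers of 3 mod 8: 3^1≡3, 3^2≡1. Order = 2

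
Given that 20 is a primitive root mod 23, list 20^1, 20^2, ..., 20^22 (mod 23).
g^1, g^2, ..., g^{22} mod 23: {20, 9, 19, 12, 10, 16, 21, 6, 5, 8, 22, 3, 14, 4, 11, 13, 7, 2, 17, 18, 15, 1}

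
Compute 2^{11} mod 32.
0

Using successive squaring:
Binary expansion of 11: 1011
Powers of 2 mod 32 (each is the square of the previous):
  2^1 ≡ 2 (mod 32)
  2^2 ≡ 2² = 4 ≡ 4 (mod 32)
  2^4 ≡ 4² = 16 ≡ 16 (mod 32)
  2^8 ≡ 16² = 256 ≡ 0 (mod 32)
11 = 8 + 2 + 1, so 2^11 = 2^8 × 2^2 × 2^1 ≡ 0 × 4 × 2 (mod 32)
Multiplying step by step:
  0 × 4 = 0 ≡ 0 (mod 32)
  0 × 2 = 0 ≡ 0 (mod 32)
Result: 2^11 ≡ 0 (mod 32)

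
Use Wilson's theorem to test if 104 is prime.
(103)! mod 104 = 0. Since 0 ≢ -1 (mod 104), 104 is not prime.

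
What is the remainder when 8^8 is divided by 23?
8 = 8 (binary 1000). Repeated squaring mod 23: 8^1 ≡ 8; 8^2 ≡ 8² = 64 ≡ 18; 8^4 ≡ 18² = 324 ≡ 2; 8^8 ≡ 2² = 4 ≡ 4. So 8^8 ≡ 4 (mod 23).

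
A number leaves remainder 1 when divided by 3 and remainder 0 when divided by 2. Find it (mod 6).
M = 3 × 2 = 6. M₁ = 2, y₁ ≡ 2 (mod 3). M₂ = 3, y₂ ≡ 1 (mod 2). x = 1×2×2 + 0×3×1 ≡ 4 (mod 6)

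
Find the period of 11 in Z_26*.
Powers of 11 mod 26: 11^1≡11, 11^2≡17, 11^3≡5, 11^4≡3, 11^5≡7, 11^6≡25, 11^7≡15, 11^8≡9, 11^9≡21, 11^10≡23, 11^11≡19, 11^12≡1. Order = 12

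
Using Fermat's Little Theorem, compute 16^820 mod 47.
By Fermat: 16^{46} ≡ 1 (mod 47). 820 ≡ 38 (mod 46). So 16^{820} ≡ 16^{38} ≡ 28 (mod 47)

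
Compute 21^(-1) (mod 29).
21^(-1) ≡ 18 (mod 29). Verification: 21 × 18 = 378 ≡ 1 (mod 29)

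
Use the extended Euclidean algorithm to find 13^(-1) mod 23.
Extended GCD: 13(-7) + 23(4) = 1. So 13^(-1) ≡ 16 ≡ 16 (mod 23). Verify: 13 × 16 = 208 ≡ 1 (mod 23)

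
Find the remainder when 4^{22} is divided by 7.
By Fermat: 4^{6} ≡ 1 (mod 7). 22 = 3×6 + 4. So 4^{22} ≡ 4^{4} ≡ 4 (mod 7)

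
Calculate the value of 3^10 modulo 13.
10 = 8 + 2 (binary 1010). Repeated squaring mod 13: 3^1 ≡ 3; 3^2 ≡ 3² = 9 ≡ 9; 3^4 ≡ 9² = 81 ≡ 3; 3^8 ≡ 3² = 9 ≡ 9. Multiply: 3^10 = 3^8 × 3^2 ≡ 9 × 9 (mod 13): 9 × 9 = 81 ≡ 3. So 3^10 ≡ 3 (mod 13).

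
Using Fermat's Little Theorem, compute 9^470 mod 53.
By Fermat: 9^{52} ≡ 1 (mod 53). 470 ≡ 2 (mod 52). So 9^{470} ≡ 9^{2} ≡ 28 (mod 53)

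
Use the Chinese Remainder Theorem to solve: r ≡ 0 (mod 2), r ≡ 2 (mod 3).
M = 2 × 3 = 6. M₁ = 3, y₁ ≡ 1 (mod 2). M₂ = 2, y₂ ≡ 2 (mod 3). r = 0×3×1 + 2×2×2 ≡ 2 (mod 6)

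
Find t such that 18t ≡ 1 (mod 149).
18^(-1) ≡ 58 (mod 149). Verification: 18 × 58 = 1044 ≡ 1 (mod 149)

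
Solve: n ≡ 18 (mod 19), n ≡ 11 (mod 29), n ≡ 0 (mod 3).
M = 19 × 29 × 3 = 1653. M₁ = 87, y₁ ≡ 7 (mod 19). M₂ = 57, y₂ ≡ 28 (mod 29). M₃ = 551, y₃ ≡ 2 (mod 3). n = 18×87×7 + 11×57×28 + 0×551×2 ≡ 417 (mod 1653)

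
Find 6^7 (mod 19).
7 = 4 + 2 + 1 (binary 111). Repeated squaring mod 19: 6^1 ≡ 6; 6^2 ≡ 6² = 36 ≡ 17; 6^4 ≡ 17² = 289 ≡ 4. Multiply: 6^7 = 6^4 × 6^2 × 6^1 ≡ 4 × 17 × 6 (mod 19): 4 × 17 = 68 ≡ 11; 11 × 6 = 66 ≡ 9. So 6^7 ≡ 9 (mod 19).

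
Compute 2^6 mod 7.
6 = 4 + 2 (binary 110). Repeated squaring mod 7: 2^1 ≡ 2; 2^2 ≡ 2² = 4 ≡ 4; 2^4 ≡ 4² = 16 ≡ 2. Multiply: 2^6 = 2^4 × 2^2 ≡ 2 × 4 (mod 7): 2 × 4 = 8 ≡ 1. So 2^6 ≡ 1 (mod 7).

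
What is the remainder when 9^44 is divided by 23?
Using Fermat: 9^{22} ≡ 1 (mod 23). 44 ≡ 0 (mod 22). So 9^{44} ≡ 9^{0} ≡ 1 (mod 23)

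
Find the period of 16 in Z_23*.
Powers of 16 mod 23: 16^1≡16, 16^2≡3, 16^3≡2, 16^4≡9, 16^5≡6, 16^6≡4, 16^7≡18, 16^8≡12, 16^9≡8, 16^10≡13, 16^11≡1. Order = 11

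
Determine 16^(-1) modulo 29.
16^(-1) ≡ 20 (mod 29). Verification: 16 × 20 = 320 ≡ 1 (mod 29)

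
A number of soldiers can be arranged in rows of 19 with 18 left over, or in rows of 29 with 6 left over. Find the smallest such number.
M = 19 × 29 = 551. M₁ = 29, y₁ ≡ 2 (mod 19). M₂ = 19, y₂ ≡ 26 (mod 29). z = 18×29×2 + 6×19×26 ≡ 151 (mod 551). The smallest positive such number is 151.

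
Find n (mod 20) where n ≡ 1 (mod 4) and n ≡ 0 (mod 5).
M = 4 × 5 = 20. M₁ = 5, y₁ ≡ 1 (mod 4). M₂ = 4, y₂ ≡ 4 (mod 5). n = 1×5×1 + 0×4×4 ≡ 5 (mod 20)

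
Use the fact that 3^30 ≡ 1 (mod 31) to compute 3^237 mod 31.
By Fermat: 3^{30} ≡ 1 (mod 31). 237 ≡ 27 (mod 30). So 3^{237} ≡ 3^{27} ≡ 23 (mod 31)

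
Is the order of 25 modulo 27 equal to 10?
No, the actual order is 9, not 10.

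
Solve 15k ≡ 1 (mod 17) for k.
8

Using Extended Euclidean Algorithm:
gcd(15, 17) = 1
Bezout coefficients: 15 × 8 + 17 × -7 = 1
So 15 × 8 ≡ 1 (mod 17)
The inverse is 8 mod 17 = 8
Verification: 15 × 8 = 120 = 7 × 17 + 1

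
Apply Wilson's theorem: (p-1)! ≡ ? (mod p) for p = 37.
By Wilson's theorem, (36)! ≡ -1 ≡ 36 (mod 37)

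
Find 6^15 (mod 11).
Using Fermat: 6^{10} ≡ 1 (mod 11). 15 ≡ 5 (mod 10). So 6^{15} ≡ 6^{5} ≡ 10 (mod 11)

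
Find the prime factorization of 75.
3 × 5^2

Divide by primes starting from smallest:
75 ÷ 3 = 25
25 ÷ 5 = 5
5 ÷ 5 = 1

75 = 3 × 5^2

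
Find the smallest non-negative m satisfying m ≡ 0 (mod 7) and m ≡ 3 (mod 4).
M = 7 × 4 = 28. M₁ = 4, y₁ ≡ 2 (mod 7). M₂ = 7, y₂ ≡ 3 (mod 4). m = 0×4×2 + 3×7×3 ≡ 7 (mod 28)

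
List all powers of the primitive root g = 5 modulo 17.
g^1, g^2, ..., g^{16} mod 17: {5, 8, 6, 13, 14, 2, 10, 16, 12, 9, 11, 4, 3, 15, 7, 1}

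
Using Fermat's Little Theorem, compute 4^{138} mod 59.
36

By Fermat's Little Theorem, a^(p-1) ≡ 1 (mod p) for prime p and gcd(a, p) = 1
Here p = 59, so 4^58 ≡ 1 (mod 59)
We can reduce the exponent: 138 mod 58 = 22
So 4^138 ≡ 4^22 (mod 59)
Computing: 4^22 mod 59 = 36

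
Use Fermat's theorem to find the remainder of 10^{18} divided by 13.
1

By Fermat's Little Theorem, a^(p-1) ≡ 1 (mod p) for prime p and gcd(a, p) = 1
Here p = 13, so 10^12 ≡ 1 (mod 13)
We can reduce the exponent: 18 mod 12 = 6
So 10^18 ≡ 10^6 (mod 13)
Computing: 10^6 mod 13 = 1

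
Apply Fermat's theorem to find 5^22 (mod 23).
By Fermat's Little Theorem, 5^{22} ≡ 1 (mod 23) since 23 is prime and gcd(5, 23) = 1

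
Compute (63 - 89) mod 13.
0

(63 - 89) = -26
-26 mod 13 = 0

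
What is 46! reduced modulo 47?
By Wilson's theorem, (46)! ≡ -1 ≡ 46 (mod 47)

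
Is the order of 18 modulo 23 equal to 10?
No, the actual order is 11, not 10.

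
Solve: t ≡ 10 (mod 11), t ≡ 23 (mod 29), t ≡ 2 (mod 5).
M = 11 × 29 × 5 = 1595. M₁ = 145, y₁ ≡ 6 (mod 11). M₂ = 55, y₂ ≡ 19 (mod 29). M₃ = 319, y₃ ≡ 4 (mod 5). t = 10×145×6 + 23×55×19 + 2×319×4 ≡ 197 (mod 1595)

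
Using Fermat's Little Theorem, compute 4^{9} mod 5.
4

By Fermat's Little Theorem, a^(p-1) ≡ 1 (mod p) for prime p and gcd(a, p) = 1
Here p = 5, so 4^4 ≡ 1 (mod 5)
We can reduce the exponent: 9 mod 4 = 1
So 4^9 ≡ 4^1 (mod 5)
Computing: 4^1 mod 5 = 4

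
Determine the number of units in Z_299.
264

Prime factorization: 299 = 13 × 23
Using the formula φ(n) = n × Π(1 - 1/p) for each prime factor p:
φ(299) = 299 × (1 - 1/13) × (1 - 1/23)
φ(299) = 264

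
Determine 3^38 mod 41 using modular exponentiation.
Using repeated squaring. 38 = 32 + 4 + 2 (binary 100110). Repeated squaring mod 41: 3^1 ≡ 3; 3^2 ≡ 3² = 9 ≡ 9; 3^4 ≡ 9² = 81 ≡ 40; 3^8 ≡ 40² = 1600 ≡ 1; 3^16 ≡ 1² = 1 ≡ 1; 3^32 ≡ 1² = 1 ≡ 1. Multiply: 3^38 = 3^32 × 3^4 × 3^2 ≡ 1 × 40 × 9 (mod 41): 1 × 40 = 40 ≡ 40; 40 × 9 = 360 ≡ 32. So 3^38 ≡ 32 (mod 41).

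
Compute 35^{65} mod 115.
25

Using successive squaring:
Binary expansion of 65: 1000001
Powers of 35 mod 115 (each is the square of the previous):
  35^1 ≡ 35 (mod 115)
  35^2 ≡ 35² = 1225 ≡ 75 (mod 115)
  35^4 ≡ 75² = 5625 ≡ 105 (mod 115)
  35^8 ≡ 105² = 11025 ≡ 100 (mod 115)
  35^16 ≡ 100² = 10000 ≡ 110 (mod 115)
  35^32 ≡ 110² = 12100 ≡ 25 (mod 115)
  35^64 ≡ 25² = 625 ≡ 50 (mod 115)
65 = 64 + 1, so 35^65 = 35^64 × 35^1 ≡ 50 × 35 (mod 115)
Multiplying step by step:
  50 × 35 = 1750 ≡ 25 (mod 115)
Result: 35^65 ≡ 25 (mod 115)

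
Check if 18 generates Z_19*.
p - 1 = 18 has prime divisors 2, 3. Check 18^(18/q) mod 19 for each: 18^(18/2) = 18^9 ≡ 18, 18^(18/3) = 18^6 ≡ 1 (mod 19). Since 18^6 ≡ 1 (mod 19), the order of 18 divides 6 (in fact the order is 2) ≠ 18, so it is not a primitive root.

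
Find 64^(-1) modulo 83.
48

Using Extended Euclidean Algorithm:
gcd(64, 83) = 1
Bezout coefficients: 64 × -35 + 83 × 27 = 1
So 64 × -35 ≡ 1 (mod 83)
The inverse is -35 mod 83 = 48
Verification: 64 × 48 = 3072 = 37 × 83 + 1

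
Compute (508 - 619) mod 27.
24

(508 - 619) = -111
-111 mod 27 = 24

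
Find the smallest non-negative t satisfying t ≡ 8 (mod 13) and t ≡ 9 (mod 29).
M = 13 × 29 = 377. M₁ = 29, y₁ ≡ 9 (mod 13). M₂ = 13, y₂ ≡ 9 (mod 29). t = 8×29×9 + 9×13×9 ≡ 125 (mod 377)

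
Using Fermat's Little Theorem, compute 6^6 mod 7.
By Fermat's Little Theorem, 6^{6} ≡ 1 (mod 7) since 7 is prime and gcd(6, 7) = 1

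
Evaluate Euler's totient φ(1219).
1144

Prime factorization: 1219 = 23 × 53
Using the formula φ(n) = n × Π(1 - 1/p) for each prime factor p:
φ(1219) = 1219 × (1 - 1/23) × (1 - 1/53)
φ(1219) = 1144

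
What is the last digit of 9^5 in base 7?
9 ≡ 2 (mod 7). 5 = 4 + 1 (binary 101). Repeated squaring mod 7: 2^1 ≡ 2; 2^2 ≡ 2² = 4 ≡ 4; 2^4 ≡ 4² = 16 ≡ 2. Multiply: 9^5 ≡ 2^4 × 2^1 ≡ 2 × 2 (mod 7): 2 × 2 = 4 ≡ 4. So 9^5 ≡ 4 (mod 7).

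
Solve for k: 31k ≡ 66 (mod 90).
66

Since gcd(31, 90) = 1 divides 66, a solution exists.
Multiply both sides by the inverse of 31 mod 90:
  31^(-1) mod 90 = 61
  x ≡ 61 × 66 ≡ 4026 ≡ 66 (mod 90)
Verification: 31 × 66 = 2046 = 22 × 90 + 66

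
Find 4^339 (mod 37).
Using Fermat: 4^{36} ≡ 1 (mod 37). 339 ≡ 15 (mod 36). So 4^{339} ≡ 4^{15} ≡ 11 (mod 37)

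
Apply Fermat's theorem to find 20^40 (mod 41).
By Fermat's Little Theorem, 20^{40} ≡ 1 (mod 41) since 41 is prime and gcd(20, 41) = 1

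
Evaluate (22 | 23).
(22/23) = 22^{11} mod 23 = -1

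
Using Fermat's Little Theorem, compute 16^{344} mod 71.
60

By Fermat's Little Theorem, a^(p-1) ≡ 1 (mod p) for prime p and gcd(a, p) = 1
Here p = 71, so 16^70 ≡ 1 (mod 71)
We can reduce the exponent: 344 mod 70 = 64
So 16^344 ≡ 16^64 (mod 71)
Computing: 16^64 mod 71 = 60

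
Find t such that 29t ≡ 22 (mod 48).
14

Since gcd(29, 48) = 1 divides 22, a solution exists.
Multiply both sides by the inverse of 29 mod 48:
  29^(-1) mod 48 = 5
  x ≡ 5 × 22 ≡ 110 ≡ 14 (mod 48)
Verification: 29 × 14 = 406 = 8 × 48 + 22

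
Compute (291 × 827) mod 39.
27

(291 × 827) = 240657
240657 mod 39 = 27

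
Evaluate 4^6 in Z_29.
6 = 4 + 2 (binary 110). Repeated squaring mod 29: 4^1 ≡ 4; 4^2 ≡ 4² = 16 ≡ 16; 4^4 ≡ 16² = 256 ≡ 24. Multiply: 4^6 = 4^4 × 4^2 ≡ 24 × 16 (mod 29): 24 × 16 = 384 ≡ 7. So 4^6 ≡ 7 (mod 29).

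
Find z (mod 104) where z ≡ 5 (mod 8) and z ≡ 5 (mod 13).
M = 8 × 13 = 104. M₁ = 13, y₁ ≡ 5 (mod 8). M₂ = 8, y₂ ≡ 5 (mod 13). z = 5×13×5 + 5×8×5 ≡ 5 (mod 104)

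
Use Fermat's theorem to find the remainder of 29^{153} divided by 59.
3

By Fermat's Little Theorem, a^(p-1) ≡ 1 (mod p) for prime p and gcd(a, p) = 1
Here p = 59, so 29^58 ≡ 1 (mod 59)
We can reduce the exponent: 153 mod 58 = 37
So 29^153 ≡ 29^37 (mod 59)
Computing: 29^37 mod 59 = 3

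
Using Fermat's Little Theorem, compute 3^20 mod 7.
By Fermat: 3^{6} ≡ 1 (mod 7). 20 = 3×6 + 2. So 3^{20} ≡ 3^{2} ≡ 2 (mod 7)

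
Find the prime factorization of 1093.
1093

Divide by primes starting from smallest:
1093 ÷ 1093 = 1

1093 = 1093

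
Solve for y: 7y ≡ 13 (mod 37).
23

Since gcd(7, 37) = 1 divides 13, a solution exists.
Multiply both sides by the inverse of 7 mod 37:
  7^(-1) mod 37 = 16
  x ≡ 16 × 13 ≡ 208 ≡ 23 (mod 37)
Verification: 7 × 23 = 161 = 4 × 37 + 13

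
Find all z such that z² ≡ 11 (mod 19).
The square roots of 11 mod 19 are 7 and 12. Verify: 7² = 49 ≡ 11 (mod 19)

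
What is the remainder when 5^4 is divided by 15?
4 = 4 (binary 100). Repeated squaring mod 15: 5^1 ≡ 5; 5^2 ≡ 5² = 25 ≡ 10; 5^4 ≡ 10² = 100 ≡ 10. So 5^4 ≡ 10 (mod 15).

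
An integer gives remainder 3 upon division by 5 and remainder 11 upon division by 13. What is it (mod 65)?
M = 5 × 13 = 65. M₁ = 13, y₁ ≡ 2 (mod 5). M₂ = 5, y₂ ≡ 8 (mod 13). k = 3×13×2 + 11×5×8 ≡ 63 (mod 65). The smallest positive such number is 63.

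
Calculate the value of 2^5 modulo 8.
5 = 4 + 1 (binary 101). Repeated squaring mod 8: 2^1 ≡ 2; 2^2 ≡ 2² = 4 ≡ 4; 2^4 ≡ 4² = 16 ≡ 0. Multiply: 2^5 = 2^4 × 2^1 ≡ 0 × 2 (mod 8): 0 × 2 = 0 ≡ 0. So 2^5 ≡ 0 (mod 8).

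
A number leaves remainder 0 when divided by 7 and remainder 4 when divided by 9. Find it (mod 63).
M = 7 × 9 = 63. M₁ = 9, y₁ ≡ 4 (mod 7). M₂ = 7, y₂ ≡ 4 (mod 9). y = 0×9×4 + 4×7×4 ≡ 49 (mod 63)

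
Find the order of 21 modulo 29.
Powers of 21 mod 29: 21^1≡21, 21^2≡6, 21^3≡10, 21^4≡7, 21^5≡2, 21^6≡13, 21^7≡12, 21^8≡20, 21^9≡14, 21^10≡4, 21^11≡26, 21^12≡24, 21^13≡11, 21^14≡28, 21^15≡8, 21^16≡23, 21^17≡19, 21^18≡22, 21^19≡27, 21^20≡16, 21^21≡17, 21^22≡9, 21^23≡15, 21^24≡25, 21^25≡3, 21^26≡5, 21^27≡18, 21^28≡1. Order = 28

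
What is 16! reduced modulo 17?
By Wilson's theorem, (16)! ≡ -1 ≡ 16 (mod 17)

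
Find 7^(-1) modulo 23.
10

Using Extended Euclidean Algorithm:
gcd(7, 23) = 1
Bezout coefficients: 7 × 10 + 23 × -3 = 1
So 7 × 10 ≡ 1 (mod 23)
The inverse is 10 mod 23 = 10
Verification: 7 × 10 = 70 = 3 × 23 + 1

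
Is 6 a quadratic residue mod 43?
By Euler's criterion: 6^{21} ≡ 1 (mod 43). Since this equals 1, 6 is a QR.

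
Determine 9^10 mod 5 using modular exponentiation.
9 ≡ 4 (mod 5). 10 = 8 + 2 (binary 1010). Repeated squaring mod 5: 4^1 ≡ 4; 4^2 ≡ 4² = 16 ≡ 1; 4^4 ≡ 1² = 1 ≡ 1; 4^8 ≡ 1² = 1 ≡ 1. Multiply: 9^10 ≡ 4^8 × 4^2 ≡ 1 × 1 (mod 5): 1 × 1 = 1 ≡ 1. So 9^10 ≡ 1 (mod 5).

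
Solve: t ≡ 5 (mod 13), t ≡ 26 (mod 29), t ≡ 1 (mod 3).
M = 13 × 29 × 3 = 1131. M₁ = 87, y₁ ≡ 3 (mod 13). M₂ = 39, y₂ ≡ 3 (mod 29). M₃ = 377, y₃ ≡ 2 (mod 3). t = 5×87×3 + 26×39×3 + 1×377×2 ≡ 577 (mod 1131)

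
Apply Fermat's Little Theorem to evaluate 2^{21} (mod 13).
5

By Fermat's Little Theorem, a^(p-1) ≡ 1 (mod p) for prime p and gcd(a, p) = 1
Here p = 13, so 2^12 ≡ 1 (mod 13)
We can reduce the exponent: 21 mod 12 = 9
So 2^21 ≡ 2^9 (mod 13)
Computing: 2^9 mod 13 = 5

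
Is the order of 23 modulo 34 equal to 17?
No, the actual order is 16, not 17.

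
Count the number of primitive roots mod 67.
Number of primitive roots mod 67 = φ(66) = 20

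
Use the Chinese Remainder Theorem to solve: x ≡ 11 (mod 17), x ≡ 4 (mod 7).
11

Using the Chinese Remainder Theorem:
M = product of moduli = 119
For equation 1: M_1 = 7, 7 ≡ 7 (mod 17), inverse of 7 mod 17 is 5 (check: 7 × 5 = 35 ≡ 1 (mod 17))
For equation 2: M_2 = 17, 17 ≡ 3 (mod 7), inverse of 17 mod 7 is 5 (check: 3 × 5 = 15 ≡ 1 (mod 7))
Combine: x ≡ Σ r_i×M_i×(M_i⁻¹ mod m_i) = 11×7×5 + 4×17×5 = 385 + 340 = 725
725 mod 119 = 11
x ≡ 11 (mod 119)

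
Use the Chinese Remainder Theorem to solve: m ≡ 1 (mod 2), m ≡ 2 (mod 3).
M = 2 × 3 = 6. M₁ = 3, y₁ ≡ 1 (mod 2). M₂ = 2, y₂ ≡ 2 (mod 3). m = 1×3×1 + 2×2×2 ≡ 5 (mod 6)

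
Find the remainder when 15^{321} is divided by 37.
By Fermat: 15^{36} ≡ 1 (mod 37). 321 = 8×36 + 33. So 15^{321} ≡ 15^{33} ≡ 14 (mod 37)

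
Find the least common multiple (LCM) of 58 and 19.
1102

First find GCD(58, 19) using the Euclidean algorithm:
58 = 3 × 19 + 1
19 = 19 × 1 + 0
GCD(58, 19) = 1

LCM formula: LCM(a, b) = (a × b) / GCD(a, b)
LCM(58, 19) = (58 × 19) / 1
LCM(58, 19) = 1102 / 1
LCM(58, 19) = 1102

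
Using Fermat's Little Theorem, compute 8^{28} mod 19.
11

By Fermat's Little Theorem, a^(p-1) ≡ 1 (mod p) for prime p and gcd(a, p) = 1
Here p = 19, so 8^18 ≡ 1 (mod 19)
We can reduce the exponent: 28 mod 18 = 10
So 8^28 ≡ 8^10 (mod 19)
Computing: 8^10 mod 19 = 11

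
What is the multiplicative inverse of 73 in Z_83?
58

Using Extended Euclidean Algorithm:
gcd(73, 83) = 1
Bezout coefficients: 73 × -25 + 83 × 22 = 1
So 73 × -25 ≡ 1 (mod 83)
The inverse is -25 mod 83 = 58
Verification: 73 × 58 = 4234 = 51 × 83 + 1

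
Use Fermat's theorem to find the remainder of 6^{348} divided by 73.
64

By Fermat's Little Theorem, a^(p-1) ≡ 1 (mod p) for prime p and gcd(a, p) = 1
Here p = 73, so 6^72 ≡ 1 (mod 73)
We can reduce the exponent: 348 mod 72 = 60
So 6^348 ≡ 6^60 (mod 73)
Computing: 6^60 mod 73 = 64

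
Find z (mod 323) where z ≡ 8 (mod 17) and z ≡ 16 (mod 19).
M = 17 × 19 = 323. M₁ = 19, y₁ ≡ 9 (mod 17). M₂ = 17, y₂ ≡ 9 (mod 19). z = 8×19×9 + 16×17×9 ≡ 263 (mod 323)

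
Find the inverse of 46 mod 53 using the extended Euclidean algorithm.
Extended GCD: 46(15) + 53(-13) = 1. So 46^(-1) ≡ 15 ≡ 15 (mod 53). Verify: 46 × 15 = 690 ≡ 1 (mod 53)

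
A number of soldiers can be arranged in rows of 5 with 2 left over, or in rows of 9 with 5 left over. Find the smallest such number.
M = 5 × 9 = 45. M₁ = 9, y₁ ≡ 4 (mod 5). M₂ = 5, y₂ ≡ 2 (mod 9). n = 2×9×4 + 5×5×2 ≡ 32 (mod 45). The smallest positive such number is 32.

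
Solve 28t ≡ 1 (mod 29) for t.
28^(-1) ≡ 28 (mod 29). Verification: 28 × 28 = 784 ≡ 1 (mod 29)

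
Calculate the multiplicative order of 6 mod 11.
Powers of 6 mod 11: 6^1≡6, 6^2≡3, 6^3≡7, 6^4≡9, 6^5≡10, 6^6≡5, 6^7≡8, 6^8≡4, 6^9≡2, 6^10≡1. Order = 10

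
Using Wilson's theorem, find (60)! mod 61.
By Wilson's theorem, (60)! ≡ -1 ≡ 60 (mod 61)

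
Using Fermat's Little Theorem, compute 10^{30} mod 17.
8

By Fermat's Little Theorem, a^(p-1) ≡ 1 (mod p) for prime p and gcd(a, p) = 1
Here p = 17, so 10^16 ≡ 1 (mod 17)
We can reduce the exponent: 30 mod 16 = 14
So 10^30 ≡ 10^14 (mod 17)
Computing: 10^14 mod 17 = 8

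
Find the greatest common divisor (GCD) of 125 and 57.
1

Using the Euclidean algorithm:
125 = 2 × 57 + 11
57 = 5 × 11 + 2
11 = 5 × 2 + 1
2 = 2 × 1 + 0

GCD(125, 57) = 1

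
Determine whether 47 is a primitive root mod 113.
p - 1 = 112 has prime divisors 2, 7. Check 47^(112/q) mod 113 for each: 47^(112/2) = 47^56 ≡ 112, 47^(112/7) = 47^16 ≡ 16 (mod 113). None of these is 1, so 47 has order 112 = φ(113), so it is a primitive root mod 113.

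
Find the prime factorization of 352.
2^5 × 11

Divide by primes starting from smallest:
352 ÷ 2 = 176
176 ÷ 2 = 88
88 ÷ 2 = 44
44 ÷ 2 = 22
22 ÷ 2 = 11
11 ÷ 11 = 1

352 = 2^5 × 11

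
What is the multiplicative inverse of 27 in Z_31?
27^(-1) ≡ 23 (mod 31). Verification: 27 × 23 = 621 ≡ 1 (mod 31)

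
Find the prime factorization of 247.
13 × 19

Divide by primes starting from smallest:
247 ÷ 13 = 19
19 ÷ 19 = 1

247 = 13 × 19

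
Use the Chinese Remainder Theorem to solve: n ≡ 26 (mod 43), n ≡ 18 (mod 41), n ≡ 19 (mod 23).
19247

Using the Chinese Remainder Theorem:
M = product of moduli = 40549
For equation 1: M_1 = 943, 943 ≡ 40 (mod 43), inverse of 943 mod 43 is 14 (check: 40 × 14 = 560 ≡ 1 (mod 43))
For equation 2: M_2 = 989, 989 ≡ 5 (mod 41), inverse of 989 mod 41 is 33 (check: 5 × 33 = 165 ≡ 1 (mod 41))
For equation 3: M_3 = 1763, 1763 ≡ 15 (mod 23), inverse of 1763 mod 23 is 20 (check: 15 × 20 = 300 ≡ 1 (mod 23))
Combine: n ≡ Σ r_i×M_i×(M_i⁻¹ mod m_i) = 26×943×14 + 18×989×33 + 19×1763×20 = 343252 + 587466 + 669940 = 1600658
1600658 mod 40549 = 19247
n ≡ 19247 (mod 40549)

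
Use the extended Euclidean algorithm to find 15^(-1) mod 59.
Extended GCD: 15(4) + 59(-1) = 1. So 15^(-1) ≡ 4 ≡ 4 (mod 59). Verify: 15 × 4 = 60 ≡ 1 (mod 59)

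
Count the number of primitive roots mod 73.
Number of primitive roots mod 73 = φ(72) = 24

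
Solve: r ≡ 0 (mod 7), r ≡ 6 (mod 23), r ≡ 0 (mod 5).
M = 7 × 23 × 5 = 805. M₁ = 115, y₁ ≡ 5 (mod 7). M₂ = 35, y₂ ≡ 2 (mod 23). M₃ = 161, y₃ ≡ 1 (mod 5). r = 0×115×5 + 6×35×2 + 0×161×1 ≡ 420 (mod 805)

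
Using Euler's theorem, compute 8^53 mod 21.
By Euler: 8^{12} ≡ 1 (mod 21) since gcd(8, 21) = 1. 53 = 4×12 + 5. So 8^{53} ≡ 8^{5} ≡ 8 (mod 21)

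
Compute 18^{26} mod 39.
12

Using successive squaring:
Binary expansion of 26: 11010
Powers of 18 mod 39 (each is the square of the previous):
  18^1 ≡ 18 (mod 39)
  18^2 ≡ 18² = 324 ≡ 12 (mod 39)
  18^4 ≡ 12² = 144 ≡ 27 (mod 39)
  18^8 ≡ 27² = 729 ≡ 27 (mod 39)
  18^16 ≡ 27² = 729 ≡ 27 (mod 39)
26 = 16 + 8 + 2, so 18^26 = 18^16 × 18^8 × 18^2 ≡ 27 × 27 × 12 (mod 39)
Multiplying step by step:
  27 × 27 = 729 ≡ 27 (mod 39)
  27 × 12 = 324 ≡ 12 (mod 39)
Result: 18^26 ≡ 12 (mod 39)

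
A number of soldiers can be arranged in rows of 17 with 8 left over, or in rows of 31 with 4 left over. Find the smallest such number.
M = 17 × 31 = 527. M₁ = 31, y₁ ≡ 11 (mod 17). M₂ = 17, y₂ ≡ 11 (mod 31). x = 8×31×11 + 4×17×11 ≡ 314 (mod 527). The smallest positive such number is 314.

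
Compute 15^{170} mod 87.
51

Using successive squaring:
Binary expansion of 170: 10101010
Powers of 15 mod 87 (each is the square of the previous):
  15^1 ≡ 15 (mod 87)
  15^2 ≡ 15² = 225 ≡ 51 (mod 87)
  15^4 ≡ 51² = 2601 ≡ 78 (mod 87)
  15^8 ≡ 78² = 6084 ≡ 81 (mod 87)
  15^16 ≡ 81² = 6561 ≡ 36 (mod 87)
  15^32 ≡ 36² = 1296 ≡ 78 (mod 87)
  15^64 ≡ 78² = 6084 ≡ 81 (mod 87)
  15^128 ≡ 81² = 6561 ≡ 36 (mod 87)
170 = 128 + 32 + 8 + 2, so 15^170 = 15^128 × 15^32 × 15^8 × 15^2 ≡ 36 × 78 × 81 × 51 (mod 87)
Multiplying step by step:
  36 × 78 = 2808 ≡ 24 (mod 87)
  24 × 81 = 1944 ≡ 30 (mod 87)
  30 × 51 = 1530 ≡ 51 (mod 87)
Result: 15^170 ≡ 51 (mod 87)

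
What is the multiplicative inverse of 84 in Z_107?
93

Using Extended Euclidean Algorithm:
gcd(84, 107) = 1
Bezout coefficients: 84 × -14 + 107 × 11 = 1
So 84 × -14 ≡ 1 (mod 107)
The inverse is -14 mod 107 = 93
Verification: 84 × 93 = 7812 = 73 × 107 + 1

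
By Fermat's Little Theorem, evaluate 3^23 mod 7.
By Fermat: 3^{6} ≡ 1 (mod 7). 23 = 3×6 + 5. So 3^{23} ≡ 3^{5} ≡ 5 (mod 7)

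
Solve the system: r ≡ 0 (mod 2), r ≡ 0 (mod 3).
M = 2 × 3 = 6. M₁ = 3, y₁ ≡ 1 (mod 2). M₂ = 2, y₂ ≡ 2 (mod 3). r = 0×3×1 + 0×2×2 ≡ 0 (mod 6)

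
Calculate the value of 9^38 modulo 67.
Using repeated squaring. 38 = 32 + 4 + 2 (binary 100110). Repeated squaring mod 67: 9^1 ≡ 9; 9^2 ≡ 9² = 81 ≡ 14; 9^4 ≡ 14² = 196 ≡ 62; 9^8 ≡ 62² = 3844 ≡ 25; 9^16 ≡ 25² = 625 ≡ 22; 9^32 ≡ 22² = 484 ≡ 15. Multiply: 9^38 = 9^32 × 9^4 × 9^2 ≡ 15 × 62 × 14 (mod 67): 15 × 62 = 930 ≡ 59; 59 × 14 = 826 ≡ 22. So 9^38 ≡ 22 (mod 67).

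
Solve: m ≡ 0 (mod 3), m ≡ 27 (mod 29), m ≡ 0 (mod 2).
M = 3 × 29 × 2 = 174. M₁ = 58, y₁ ≡ 1 (mod 3). M₂ = 6, y₂ ≡ 5 (mod 29). M₃ = 87, y₃ ≡ 1 (mod 2). m = 0×58×1 + 27×6×5 + 0×87×1 ≡ 114 (mod 174)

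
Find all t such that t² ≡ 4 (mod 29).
The square roots of 4 mod 29 are 27 and 2. Verify: 27² = 729 ≡ 4 (mod 29)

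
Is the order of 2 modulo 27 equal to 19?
No, the actual order is 18, not 19.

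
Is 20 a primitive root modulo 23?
p - 1 = 22 has prime divisors 2, 11. Check 20^(22/q) mod 23 for each: 20^(22/2) = 20^11 ≡ 22, 20^(22/11) = 20^2 ≡ 9 (mod 23). None of these is 1, so 20 has order 22 = φ(23), so it is a primitive root mod 23.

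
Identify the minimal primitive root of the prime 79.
p - 1 = 78 has prime divisors 2, 3, 13. h is a primitive root mod 79 iff h^(78/q) ≢ 1 (mod 79) for each such q.
h = 2: 2^39 ≡ 1, 2^26 ≡ 23, 2^6 ≡ 64 (mod 79); 2^39 ≡ 1, so not a primitive root.
h = 3: 3^39 ≡ 78, 3^26 ≡ 23, 3^6 ≡ 18 (mod 79); none is 1, so 3 has order 78 and is a primitive root.
The smallest primitive root mod 79 is g = 3.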